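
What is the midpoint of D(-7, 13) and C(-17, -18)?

M = ((x₁ + x₂)/2, (y₁ + y₂)/2)
= ((-7 + -17)/2, (13 + -18)/2)
= (-24/2, -5/2) = (-12, -5/2)

(-12, -5/2)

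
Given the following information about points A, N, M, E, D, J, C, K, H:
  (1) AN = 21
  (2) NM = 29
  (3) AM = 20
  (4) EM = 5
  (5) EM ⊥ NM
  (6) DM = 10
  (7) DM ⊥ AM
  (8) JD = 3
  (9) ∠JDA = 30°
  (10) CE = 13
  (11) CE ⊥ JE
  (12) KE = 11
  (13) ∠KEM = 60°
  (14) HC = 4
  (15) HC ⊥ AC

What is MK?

Step 1: By the law of cosines on triangle MEK: MK² = 5² + 11² − 2·5·11·cos(60°) = 91, so MK = √91.

Therefore, the length of MK = √91.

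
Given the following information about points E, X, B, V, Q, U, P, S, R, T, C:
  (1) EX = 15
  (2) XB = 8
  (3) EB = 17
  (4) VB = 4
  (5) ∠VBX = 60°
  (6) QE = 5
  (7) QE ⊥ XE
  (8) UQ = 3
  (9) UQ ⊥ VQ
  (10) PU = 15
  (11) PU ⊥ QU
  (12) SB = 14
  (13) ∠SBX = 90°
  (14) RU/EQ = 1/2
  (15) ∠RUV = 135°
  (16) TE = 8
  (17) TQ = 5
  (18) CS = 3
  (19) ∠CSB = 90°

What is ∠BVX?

Step 1: By the law of cosines on triangle VBX: VX² = 4² + 8² − 2·4·8·cos(60°) = 48, so VX = 4·√3.
Step 2: By the inverse law of cosines on triangle BVX: cos(∠BVX) = (4² + (4·√3)² − 8²) / (2·4·4·√3) = 0/55.43 = 0, so ∠BVX = 90°.

Therefore, the measure of angle ∠BVX = 90°.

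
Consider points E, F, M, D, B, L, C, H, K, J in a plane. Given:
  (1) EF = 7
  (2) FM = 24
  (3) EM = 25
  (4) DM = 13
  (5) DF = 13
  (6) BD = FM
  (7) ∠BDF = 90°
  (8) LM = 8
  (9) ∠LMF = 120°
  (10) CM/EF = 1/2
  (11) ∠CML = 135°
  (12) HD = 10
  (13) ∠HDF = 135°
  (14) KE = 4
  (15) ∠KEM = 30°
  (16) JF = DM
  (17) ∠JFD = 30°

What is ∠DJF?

From the given relations: JF = DM = 13.
Step 1: By the law of cosines on triangle JFD: JD² = 13² + 13² − 2·13·13·cos(30°) = 45.28, so JD ≈ 6.73.
Step 2: By the inverse law of cosines on triangle DJF: cos(∠DJF) = (6.73² + 13² − 13²) / (2·6.73·13) = 45.28/174.96 = 0.2588, so ∠DJF = 75°.

Therefore, the measure of angle ∠DJF = 75°.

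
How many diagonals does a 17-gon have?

The number of diagonals in an n-gon is n(n - 3)/2.
For n = 17: 17(17 - 3)/2 = 17 × 14 / 2 = 119.

119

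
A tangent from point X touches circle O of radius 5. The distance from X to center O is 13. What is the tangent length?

Let T be the point of tangency. Then OT ⊥ XT (radius ⊥ tangent).
In right triangle OTX: OX² = OT² + XT²
13² = 5² + XT²
XT² = 144, XT = 12

12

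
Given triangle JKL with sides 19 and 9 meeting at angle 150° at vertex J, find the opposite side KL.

When two sides and the included angle are known, the law of cosines gives the third side.
c^2 = a^2 + b^2 - 2ab cos(C) generalizes the Pythagorean theorem to non-right triangles.
Here: KL^2 = 361 + 81 - 342*(-sqrt(3)/2) = 171*sqrt(3) + 442
KL = sqrt(171*sqrt(3) + 442)

sqrt(171*sqrt(3) + 442)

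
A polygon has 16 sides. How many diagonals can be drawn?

Total line segments between 16 vertices = C(16,2) = 120.
Subtract the 16 sides: 120 - 16 = 104 diagonals.

104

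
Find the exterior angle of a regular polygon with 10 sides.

Each exterior angle of a regular n-gon is 360 / n.
For n = 10: 360 / 10 = 36 degrees.

36 degrees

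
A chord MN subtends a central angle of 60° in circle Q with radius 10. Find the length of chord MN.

Drop a perpendicular from the center to the chord, bisecting both the chord and the central angle.
Each half-chord = r sin(θ/2) = 10 sin(30°).
The full chord = 2 × 10 × sin(30°) = 10.

10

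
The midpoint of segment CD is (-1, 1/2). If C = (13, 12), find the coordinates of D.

Using the midpoint formula: M = ((x1 + x2)/2, (y1 + y2)/2)
We know M = (-1, 1/2) and C = (13, 12)
For x: -1 = (13 + x2)/2, so x2 = 2*-1 - 13 = -15
For y: 1/2 = (12 + y2)/2, so y2 = 2*1/2 - 12 = -11
D = (-15, -11)

(-15, -11)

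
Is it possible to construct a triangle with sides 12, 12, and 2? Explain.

Sort the sides: 2, 12, 12.
It suffices to check that the sum of the two smallest exceeds the largest:
2 + 12 = 14 > 12. ✓
Yes, a valid triangle can be formed.

Yes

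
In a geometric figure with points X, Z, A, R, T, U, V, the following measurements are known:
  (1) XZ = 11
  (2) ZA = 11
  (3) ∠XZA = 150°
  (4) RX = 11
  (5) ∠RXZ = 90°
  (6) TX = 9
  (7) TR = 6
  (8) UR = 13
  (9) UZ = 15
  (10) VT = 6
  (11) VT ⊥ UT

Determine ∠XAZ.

Step 1: By the law of cosines on triangle AZX: AX² = 11² + 11² − 2·11·11·cos(150°) = 451.58, so AX ≈ 21.25.
Step 2: By the inverse law of cosines on triangle XAZ: cos(∠XAZ) = (21.25² + 11² − 11²) / (2·21.25·11) = 451.58/467.51 = 0.9659, so ∠XAZ = 15°.

Therefore, the measure of angle ∠XAZ = 15°.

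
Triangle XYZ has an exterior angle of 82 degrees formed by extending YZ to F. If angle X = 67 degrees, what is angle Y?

By the exterior angle theorem: exterior angle = sum of remote interior angles.
82 = 67 + angle Y
angle Y = 82 - 67 = 15 degrees

15 degrees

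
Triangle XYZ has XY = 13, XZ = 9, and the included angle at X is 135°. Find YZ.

When two sides and the included angle are known, the law of cosines gives the third side.
c^2 = a^2 + b^2 - 2ab cos(C) generalizes the Pythagorean theorem to non-right triangles.
Here: YZ^2 = 169 + 81 - 234*(-sqrt(2)/2) = 117*sqrt(2) + 250
YZ = sqrt(117*sqrt(2) + 250)

sqrt(117*sqrt(2) + 250)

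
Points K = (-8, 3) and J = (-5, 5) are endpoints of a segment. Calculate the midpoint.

The midpoint is the point halfway along the segment.
Move half the horizontal distance: -8 + (-5 - -8)/2 = -8 + 3/2 = -13/2
Move half the vertical distance: 3 + (5 - 3)/2 = 3 + 2/2 = 4
Midpoint = (-13/2, 4)

(-13/2, 4)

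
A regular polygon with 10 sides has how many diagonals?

Total line segments between 10 vertices = C(10,2) = 45.
Subtract the 10 sides: 45 - 10 = 35 diagonals.

35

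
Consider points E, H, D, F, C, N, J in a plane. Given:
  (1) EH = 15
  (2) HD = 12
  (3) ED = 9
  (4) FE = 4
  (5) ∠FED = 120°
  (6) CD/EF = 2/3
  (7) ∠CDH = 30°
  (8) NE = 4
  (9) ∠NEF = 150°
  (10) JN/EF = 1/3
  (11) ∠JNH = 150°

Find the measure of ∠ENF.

Step 1: By the law of cosines on triangle NEF: NF² = 4² + 4² − 2·4·4·cos(150°) = 59.71, so NF ≈ 7.73.
Step 2: By the inverse law of cosines on triangle ENF: cos(∠ENF) = (4² + 7.73² − 4²) / (2·4·7.73) = 59.71/61.82 = 0.9659, so ∠ENF = 15°.

Therefore, the measure of angle ∠ENF = 15°.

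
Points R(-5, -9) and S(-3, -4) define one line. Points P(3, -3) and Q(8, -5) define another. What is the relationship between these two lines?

Slope of line 1: m1 = (-4 - -9)/(-3 - -5) = 5/2 = 5/2
Slope of line 2: m2 = (-5 - -3)/(8 - 3) = -2/5 = -2/5
m1 * m2 = (5/2) * (-2/5) = -1 = -1, so the lines are perpendicular.

Perpendicular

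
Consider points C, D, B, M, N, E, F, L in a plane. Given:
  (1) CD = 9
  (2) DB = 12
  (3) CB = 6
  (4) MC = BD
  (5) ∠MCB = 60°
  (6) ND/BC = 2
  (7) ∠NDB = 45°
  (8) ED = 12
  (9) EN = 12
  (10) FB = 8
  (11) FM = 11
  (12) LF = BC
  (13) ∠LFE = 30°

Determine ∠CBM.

From the given relations: MC = BD = 12.
Step 1: By the law of cosines on triangle BCM: BM² = 6² + 12² − 2·6·12·cos(60°) = 108, so BM = 6·√3.
Step 2: By the inverse law of cosines on triangle CBM: cos(∠CBM) = (6² + (6·√3)² − 12²) / (2·6·6·√3) = 0/124.71 = 0, so ∠CBM = 90°.

Therefore, the measure of angle ∠CBM = 90°.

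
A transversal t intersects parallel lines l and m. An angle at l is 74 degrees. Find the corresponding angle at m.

Corresponding angles are equal: 74 degrees.

74 degrees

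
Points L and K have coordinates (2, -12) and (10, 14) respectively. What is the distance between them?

The horizontal distance is |10 - 2| = 8 and the vertical distance is |14 - -12| = 26.
By the Pythagorean theorem, d = sqrt(8^2 + 26^2) = sqrt(740) = 2*sqrt(185).

2*sqrt(185)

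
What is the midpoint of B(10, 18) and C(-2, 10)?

M = ((x₁ + x₂)/2, (y₁ + y₂)/2)
= ((10 + -2)/2, (18 + 10)/2)
= (8/2, 28/2) = (4, 14)

(4, 14)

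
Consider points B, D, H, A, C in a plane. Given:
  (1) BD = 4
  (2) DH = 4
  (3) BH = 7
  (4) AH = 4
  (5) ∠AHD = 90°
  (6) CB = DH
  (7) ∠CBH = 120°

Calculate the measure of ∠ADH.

Step 1: By the law of cosines on triangle DHA: DA² = 4² + 4² − 2·4·4·cos(90°) = 32, so DA = 4·√2.
Step 2: By the inverse law of cosines on triangle ADH: cos(∠ADH) = ((4·√2)² + 4² − 4²) / (2·4·√2·4) = 32/45.25 = 0.7071, so ∠ADH = 45°.

Therefore, the measure of angle ∠ADH = 45°.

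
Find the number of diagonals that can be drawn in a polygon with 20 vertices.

Total line segments between 20 vertices = C(20,2) = 190.
Subtract the 20 sides: 190 - 20 = 170 diagonals.

170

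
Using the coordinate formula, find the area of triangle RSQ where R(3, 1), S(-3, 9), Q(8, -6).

Shoelace: Area = (1/2)|3(9--6) + -3(-6-1) + 8(1-9)| = (1/2)(2) = 1

1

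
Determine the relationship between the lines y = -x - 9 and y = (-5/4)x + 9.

Slope of line 1: m1 = -1
Slope of line 2: m2 = -5/4
m1 != m2 (-1 != -5/4), so not parallel.
m1 * m2 = (-1) * (-5/4) = 5/4 != -1, so not perpendicular.
The lines are neither parallel nor perpendicular.

Neither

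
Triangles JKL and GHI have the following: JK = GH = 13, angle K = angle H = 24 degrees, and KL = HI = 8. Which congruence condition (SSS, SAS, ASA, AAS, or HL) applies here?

The given information provides:
JK = GH = 13, angle K = angle H = 24 degrees, and KL = HI = 8
This matches the SAS congruence theorem.
Two pairs of corresponding sides and the included angle are equal (Side-Angle-Side).

SAS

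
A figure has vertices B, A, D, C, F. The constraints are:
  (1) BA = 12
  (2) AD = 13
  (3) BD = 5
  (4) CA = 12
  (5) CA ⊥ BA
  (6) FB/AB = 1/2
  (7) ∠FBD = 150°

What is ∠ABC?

Step 1: By the law of cosines on triangle BAC: BC² = 12² + 12² − 2·12·12·cos(90°) = 288, so BC = 12·√2.
Step 2: By the inverse law of cosines on triangle ABC: cos(∠ABC) = (12² + (12·√2)² − 12²) / (2·12·12·√2) = 288/407.29 = 0.7071, so ∠ABC = 45°.

Therefore, the measure of angle ∠ABC = 45°.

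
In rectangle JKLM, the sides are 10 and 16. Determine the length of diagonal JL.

Using the Pythagorean theorem:
d² = 10² + 16² = 100 + 256 = 356
d = sqrt(356) = 2*sqrt(89)

2*sqrt(89)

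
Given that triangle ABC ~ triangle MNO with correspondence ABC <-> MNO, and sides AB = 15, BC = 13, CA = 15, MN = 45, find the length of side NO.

Since the triangles are similar, the ratio of corresponding sides is constant.
Scale factor k = MN / AB = 45 / 15 = 3
NO = k * BC = 3 * 13 = 39

39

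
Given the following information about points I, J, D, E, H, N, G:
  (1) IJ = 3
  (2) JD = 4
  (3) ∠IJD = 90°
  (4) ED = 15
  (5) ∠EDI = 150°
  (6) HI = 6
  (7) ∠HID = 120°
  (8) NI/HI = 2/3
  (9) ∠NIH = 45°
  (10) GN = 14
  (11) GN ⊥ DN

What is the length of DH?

Step 1: By the law of cosines on triangle DJI: DI² = 4² + 3² − 2·4·3·cos(90°) = 25, so DI = 5.
Step 2: By the law of cosines on triangle DIH: DH² = 5² + 6² − 2·5·6·cos(120°) = 91, so DH = √91.

Therefore, the length of DH = √91.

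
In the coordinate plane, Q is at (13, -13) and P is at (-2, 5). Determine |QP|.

d = sqrt((-2 - 13)^2 + (5 - -13)^2)
d = sqrt(-15^2 + 18^2)
d = sqrt(225 + 324)
d = sqrt(549) = 3*sqrt(61)

3*sqrt(61)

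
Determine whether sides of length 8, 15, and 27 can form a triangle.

Check the triangle inequality: 8 + 15 = 23 ≤ 27.
Since the sum of two sides does not exceed the third, no triangle can be formed.

No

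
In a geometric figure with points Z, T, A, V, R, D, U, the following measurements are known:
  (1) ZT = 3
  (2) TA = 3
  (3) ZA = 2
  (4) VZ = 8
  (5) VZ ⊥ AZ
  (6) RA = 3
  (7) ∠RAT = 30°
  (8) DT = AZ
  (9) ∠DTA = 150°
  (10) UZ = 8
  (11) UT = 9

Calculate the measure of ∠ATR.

Step 1: By the law of cosines on triangle TAR: TR² = 3² + 3² − 2·3·3·cos(30°) = 2.41, so TR ≈ 1.55.
Step 2: By the inverse law of cosines on triangle ATR: cos(∠ATR) = (3² + 1.55² − 3²) / (2·3·1.55) = 2.41/9.32 = 0.2588, so ∠ATR = 75°.

Therefore, the measure of angle ∠ATR = 75°.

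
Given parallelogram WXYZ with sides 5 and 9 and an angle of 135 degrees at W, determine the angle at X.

In a parallelogram, consecutive angles are supplementary (sum to 180°).
angle X = 180 - angle W
angle X = 180 - 135
angle X = 45 degrees

45 degrees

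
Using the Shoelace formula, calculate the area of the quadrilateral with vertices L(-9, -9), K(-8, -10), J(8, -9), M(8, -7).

Using the Shoelace formula for a quadrilateral (vertices in order):
Area = (1/2)|sum of (x_i * y_(i+1) - x_(i+1) * y_i)|
Terms: (-9*-10 - -8*-9) = 18, (-8*-9 - 8*-10) = 152, (8*-7 - 8*-9) = 16, (8*-9 - -9*-7) = -135
Sum = 51
Area = (1/2)(51) = 51/2

51/2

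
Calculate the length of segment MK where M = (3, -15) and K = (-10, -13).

d = sqrt((-10 - 3)^2 + (-13 - -15)^2)
d = sqrt(-13^2 + 2^2)
d = sqrt(169 + 4)
d = sqrt(173)

sqrt(173)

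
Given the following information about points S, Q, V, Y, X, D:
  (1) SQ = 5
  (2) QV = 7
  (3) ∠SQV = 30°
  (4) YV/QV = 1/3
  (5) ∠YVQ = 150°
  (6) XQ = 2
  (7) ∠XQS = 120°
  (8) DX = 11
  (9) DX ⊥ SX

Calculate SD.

Step 1: By the law of cosines on triangle SQX: SX² = 5² + 2² − 2·5·2·cos(120°) = 39, so SX = √39.
Step 2: By the law of cosines on triangle SXD: SD² = √39² + 11² − 2·√39·11·cos(90°) = 160, so SD = 4·√10.

Therefore, the length of SD = 4·√10.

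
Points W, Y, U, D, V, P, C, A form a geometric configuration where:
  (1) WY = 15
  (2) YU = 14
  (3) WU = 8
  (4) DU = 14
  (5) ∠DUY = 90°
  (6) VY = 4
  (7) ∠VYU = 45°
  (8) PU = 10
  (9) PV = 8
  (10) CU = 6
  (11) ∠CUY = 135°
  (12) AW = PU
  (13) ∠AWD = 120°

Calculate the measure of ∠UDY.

Step 1: By the law of cosines on triangle DUY: DY² = 14² + 14² − 2·14·14·cos(90°) = 392, so DY = 14·√2.
Step 2: By the inverse law of cosines on triangle UDY: cos(∠UDY) = (14² + (14·√2)² − 14²) / (2·14·14·√2) = 392/554.37 = 0.7071, so ∠UDY = 45°.

Therefore, the measure of angle ∠UDY = 45°.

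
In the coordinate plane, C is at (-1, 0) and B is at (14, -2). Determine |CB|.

d = sqrt((14 - -1)^2 + (-2 - 0)^2)
d = sqrt(15^2 + -2^2)
d = sqrt(225 + 4)
d = sqrt(229)

sqrt(229)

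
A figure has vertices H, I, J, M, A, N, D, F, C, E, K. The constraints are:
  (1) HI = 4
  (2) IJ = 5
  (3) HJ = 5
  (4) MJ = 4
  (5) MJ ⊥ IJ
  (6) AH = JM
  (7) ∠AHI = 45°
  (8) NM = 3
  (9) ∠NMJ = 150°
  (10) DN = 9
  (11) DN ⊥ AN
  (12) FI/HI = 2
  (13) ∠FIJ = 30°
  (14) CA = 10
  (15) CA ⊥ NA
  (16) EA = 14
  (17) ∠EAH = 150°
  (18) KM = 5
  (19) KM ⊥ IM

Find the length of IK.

Step 1: By the law of cosines on triangle IJM: IM² = 5² + 4² − 2·5·4·cos(90°) = 41, so IM = √41.
Step 2: By the law of cosines on triangle IMK: IK² = √41² + 5² − 2·√41·5·cos(90°) = 66, so IK = √66.

Therefore, the length of IK = √66.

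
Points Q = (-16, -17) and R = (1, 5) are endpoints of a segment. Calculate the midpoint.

The midpoint is the point halfway along the segment.
Move half the horizontal distance: -16 + (1 - -16)/2 = -16 + 17/2 = -15/2
Move half the vertical distance: -17 + (5 - -17)/2 = -17 + 22/2 = -6
Midpoint = (-15/2, -6)

(-15/2, -6)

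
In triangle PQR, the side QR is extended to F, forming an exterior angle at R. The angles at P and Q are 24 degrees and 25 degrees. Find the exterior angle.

The interior angle at R is 180 - 24 - 25 = 131 degrees.
The exterior angle and interior angle at R are supplementary:
Exterior angle = 180 - 131 = 49 degrees.

49 degrees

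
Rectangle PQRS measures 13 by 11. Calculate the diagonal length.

Using the Pythagorean theorem:
d² = 13² + 11² = 169 + 121 = 290
d = sqrt(290)

sqrt(290)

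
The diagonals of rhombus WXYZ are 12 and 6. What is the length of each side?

Half-diagonals are 6 and 3. side = sqrt(6^2 + 3^2) = sqrt(45) = 3*sqrt(5)

3*sqrt(5)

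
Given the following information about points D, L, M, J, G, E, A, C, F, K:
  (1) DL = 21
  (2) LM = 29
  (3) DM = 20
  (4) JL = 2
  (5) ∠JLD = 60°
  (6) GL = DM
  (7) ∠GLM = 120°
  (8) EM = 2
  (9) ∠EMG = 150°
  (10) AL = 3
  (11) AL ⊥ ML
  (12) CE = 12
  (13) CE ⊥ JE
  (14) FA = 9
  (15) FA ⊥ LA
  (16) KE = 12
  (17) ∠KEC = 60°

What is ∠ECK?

Step 1: By the law of cosines on triangle CEK: CK² = 12² + 12² − 2·12·12·cos(60°) = 144, so CK = 12.
Step 2: By the inverse law of cosines on triangle ECK: cos(∠ECK) = (12² + 12² − 12²) / (2·12·12) = 144/288 = 0.5, so ∠ECK = 60°.

Therefore, the measure of angle ∠ECK = 60°.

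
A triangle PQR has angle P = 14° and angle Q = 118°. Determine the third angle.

angle R = 180 - 14 - 118 = 48 degrees.

48 degrees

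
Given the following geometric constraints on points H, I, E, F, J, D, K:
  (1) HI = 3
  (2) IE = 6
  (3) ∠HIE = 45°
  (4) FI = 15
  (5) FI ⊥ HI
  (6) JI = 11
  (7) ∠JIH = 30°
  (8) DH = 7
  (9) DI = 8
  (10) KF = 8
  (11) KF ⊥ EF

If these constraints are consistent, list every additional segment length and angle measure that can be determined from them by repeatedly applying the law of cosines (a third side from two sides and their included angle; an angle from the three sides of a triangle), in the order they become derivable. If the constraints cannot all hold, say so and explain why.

The constraints are consistent. Derivable facts, in order:
After 1 step:
- HE ≈ 4.42
- HF = 3·√26
- HJ ≈ 8.53
- ∠DHI = 98.21°
- ∠DIH = 60°
- ∠HDI = 21.79°
After 2 steps:
- ∠EHI = 106.32°
- ∠FHI = 78.69°
- ∠HEI = 28.68°
- ∠HFI = 11.31°
- ∠HJI = 10.12°
- ∠IHJ = 139.88°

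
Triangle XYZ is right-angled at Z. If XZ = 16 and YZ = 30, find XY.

By the Pythagorean theorem: XY^2 = XZ^2 + YZ^2
XY^2 = 16^2 + 30^2 = 256 + 900 = 1156
XY = sqrt(1156) = 34

34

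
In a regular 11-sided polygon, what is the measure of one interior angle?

Each interior angle of a regular n-gon is (n - 2) * 180 / n.
For n = 11: (11 - 2) * 180 / 11 = 1620/11 = 1620/11 degrees.

1620/11 degrees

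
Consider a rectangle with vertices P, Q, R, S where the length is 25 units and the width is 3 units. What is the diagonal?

d = sqrt(25^2 + 3^2) = sqrt(634)

sqrt(634)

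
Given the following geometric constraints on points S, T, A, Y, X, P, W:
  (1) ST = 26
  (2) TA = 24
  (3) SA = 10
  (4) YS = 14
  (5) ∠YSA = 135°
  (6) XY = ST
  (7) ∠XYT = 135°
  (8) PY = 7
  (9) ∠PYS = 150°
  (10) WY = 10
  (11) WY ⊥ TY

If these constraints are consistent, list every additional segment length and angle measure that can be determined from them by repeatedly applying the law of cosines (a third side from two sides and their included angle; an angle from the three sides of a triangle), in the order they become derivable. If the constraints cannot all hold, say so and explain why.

The constraints are consistent. Derivable facts, in order:
After 1 step:
- AY ≈ 22.23
- SP ≈ 20.37
- ∠AST = 67.38°
- ∠ATS = 22.62°
- ∠SAT = 90°
After 2 steps:
- ∠AYS = 18.55°
- ∠PSY = 9.9°
- ∠SAY = 26.45°
- ∠SPY = 20.1°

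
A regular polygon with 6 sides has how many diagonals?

Each of the 6 vertices connects to 3 non-adjacent vertices via diagonals.
Total connections = 6 × 3 = 18, but each diagonal is counted twice.
Number of diagonals = 18 / 2 = 9.

9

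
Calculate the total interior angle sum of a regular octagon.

The sum of interior angles of an n-sided polygon is (n - 2) * 180.
For n = 8: (8 - 2) * 180 = 6 * 180 = 1080 degrees.

1080 degrees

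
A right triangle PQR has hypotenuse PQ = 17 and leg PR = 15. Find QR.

By the Pythagorean theorem: QR^2 = PQ^2 - PR^2
QR^2 = 17^2 - 15^2 = 289 - 225 = 64
QR = sqrt(64) = 8

8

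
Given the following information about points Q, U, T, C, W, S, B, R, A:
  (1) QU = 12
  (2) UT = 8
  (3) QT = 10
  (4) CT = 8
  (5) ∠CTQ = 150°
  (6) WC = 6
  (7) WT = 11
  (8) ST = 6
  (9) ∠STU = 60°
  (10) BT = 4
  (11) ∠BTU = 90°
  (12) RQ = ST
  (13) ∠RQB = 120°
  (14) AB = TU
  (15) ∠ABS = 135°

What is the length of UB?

Step 1: By the law of cosines on triangle UTB: UB² = 8² + 4² − 2·8·4·cos(90°) = 80, so UB = 4·√5.

Therefore, the length of UB = 4·√5.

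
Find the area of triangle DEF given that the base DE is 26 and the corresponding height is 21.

Area = (1/2) * base * height
Area = (1/2) * 26 * 21
Area = 273

273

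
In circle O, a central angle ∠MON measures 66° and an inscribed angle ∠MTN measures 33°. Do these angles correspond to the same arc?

By the inscribed angle theorem, if both angles subtend the same arc, the inscribed angle must be half the central angle.
Half of 66° = 33°, which equals the given inscribed angle of 33°.
Therefore, yes, they correspond to the same arc.

Yes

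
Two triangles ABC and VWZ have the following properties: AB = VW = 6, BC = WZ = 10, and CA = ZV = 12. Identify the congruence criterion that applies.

Consider the given information: AB = VW = 6, BC = WZ = 10, and CA = ZV = 12
This is not AAS or HL: AAS requires two angles and a non-included side. HL only applies to right triangles with matching hypotenuse and leg.
The correct criterion is SSS. All three pairs of corresponding sides are equal (Side-Side-Side).

SSS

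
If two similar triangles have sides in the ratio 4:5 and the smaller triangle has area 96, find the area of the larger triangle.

Area ratio = (4/5)^2 = 16/25. Area of the larger triangle = 96 * 25/16 = 150.

150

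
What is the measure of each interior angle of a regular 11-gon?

Each interior angle of a regular n-gon is (n - 2) * 180 / n.
For n = 11: (11 - 2) * 180 / 11 = 1620/11 = 1620/11 degrees.

1620/11 degrees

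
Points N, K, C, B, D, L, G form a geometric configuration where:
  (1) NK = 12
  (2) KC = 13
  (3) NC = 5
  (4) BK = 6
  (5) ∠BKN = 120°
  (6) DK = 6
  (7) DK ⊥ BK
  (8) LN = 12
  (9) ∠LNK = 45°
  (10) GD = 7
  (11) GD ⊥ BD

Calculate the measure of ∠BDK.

Step 1: By the law of cosines on triangle DKB: DB² = 6² + 6² − 2·6·6·cos(90°) = 72, so DB = 6·√2.
Step 2: By the inverse law of cosines on triangle BDK: cos(∠BDK) = ((6·√2)² + 6² − 6²) / (2·6·√2·6) = 72/101.82 = 0.7071, so ∠BDK = 45°.

Therefore, the measure of angle ∠BDK = 45°.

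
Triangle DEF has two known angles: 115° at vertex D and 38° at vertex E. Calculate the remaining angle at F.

angle F = 180 - 115 - 38 = 27 degrees.

27 degrees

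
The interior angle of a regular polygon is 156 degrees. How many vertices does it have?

Exterior angle = 180 - 156 = 24. n = 360 / 24 = 15.

15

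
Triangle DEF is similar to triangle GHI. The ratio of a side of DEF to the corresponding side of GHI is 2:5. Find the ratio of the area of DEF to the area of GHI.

Area scales with the square of linear dimensions. If every length is multiplied by 2/5, then the area is multiplied by (2/5)^2 = 4/25.
The area ratio is 4:25.

4:25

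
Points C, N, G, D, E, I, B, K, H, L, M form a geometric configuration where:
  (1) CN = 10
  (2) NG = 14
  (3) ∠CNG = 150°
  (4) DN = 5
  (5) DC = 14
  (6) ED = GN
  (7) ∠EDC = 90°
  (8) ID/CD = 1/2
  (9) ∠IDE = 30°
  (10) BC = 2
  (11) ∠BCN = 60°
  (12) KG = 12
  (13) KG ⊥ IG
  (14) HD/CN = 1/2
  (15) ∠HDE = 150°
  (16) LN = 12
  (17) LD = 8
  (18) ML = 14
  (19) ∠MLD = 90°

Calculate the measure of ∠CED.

From the given relations: ED = GN = 14.
Step 1: By the law of cosines on triangle EDC: EC² = 14² + 14² − 2·14·14·cos(90°) = 392, so EC = 14·√2.
Step 2: By the inverse law of cosines on triangle CED: cos(∠CED) = ((14·√2)² + 14² − 14²) / (2·14·√2·14) = 392/554.37 = 0.7071, so ∠CED = 45°.

Therefore, the measure of angle ∠CED = 45°.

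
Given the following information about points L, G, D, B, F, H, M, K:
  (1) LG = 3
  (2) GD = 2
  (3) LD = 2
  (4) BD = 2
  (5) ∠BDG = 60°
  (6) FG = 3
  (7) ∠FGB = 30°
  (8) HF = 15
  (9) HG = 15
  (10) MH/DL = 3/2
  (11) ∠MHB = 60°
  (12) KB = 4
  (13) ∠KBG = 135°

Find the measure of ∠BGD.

Step 1: By the law of cosines on triangle GDB: GB² = 2² + 2² − 2·2·2·cos(60°) = 4, so GB = 2.
Step 2: By the inverse law of cosines on triangle BGD: cos(∠BGD) = (2² + 2² − 2²) / (2·2·2) = 4/8 = 0.5, so ∠BGD = 60°.

Therefore, the measure of angle ∠BGD = 60°.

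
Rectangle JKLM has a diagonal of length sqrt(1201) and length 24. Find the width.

The diagonal of a rectangle forms a right triangle with the two sides.
Rearranging the Pythagorean theorem: missing side = sqrt(d^2 - known^2).
= sqrt(1201 - 576) = sqrt(625) = 25.

25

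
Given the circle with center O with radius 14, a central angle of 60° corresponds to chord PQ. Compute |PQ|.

Chord = 2(14) sin(30°) = 14

14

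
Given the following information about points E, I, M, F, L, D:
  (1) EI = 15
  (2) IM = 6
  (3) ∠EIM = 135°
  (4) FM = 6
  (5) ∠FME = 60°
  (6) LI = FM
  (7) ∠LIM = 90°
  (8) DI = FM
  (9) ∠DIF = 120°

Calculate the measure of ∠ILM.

From the given relations: LI = FM = 6.
Step 1: By the law of cosines on triangle LIM: LM² = 6² + 6² − 2·6·6·cos(90°) = 72, so LM = 6·√2.
Step 2: By the inverse law of cosines on triangle ILM: cos(∠ILM) = (6² + (6·√2)² − 6²) / (2·6·6·√2) = 72/101.82 = 0.7071, so ∠ILM = 45°.

Therefore, the measure of angle ∠ILM = 45°.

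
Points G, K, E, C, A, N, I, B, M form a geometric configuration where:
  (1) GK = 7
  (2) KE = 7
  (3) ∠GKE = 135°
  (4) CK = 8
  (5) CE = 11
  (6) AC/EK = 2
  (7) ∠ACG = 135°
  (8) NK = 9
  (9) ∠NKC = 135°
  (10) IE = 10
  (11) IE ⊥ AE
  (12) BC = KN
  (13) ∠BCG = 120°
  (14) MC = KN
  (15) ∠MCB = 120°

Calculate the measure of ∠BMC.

From the given relations: MC = KN = 9; BC = KN = 9.
Step 1: By the law of cosines on triangle MCB: MB² = 9² + 9² − 2·9·9·cos(120°) = 243, so MB = 9·√3.
Step 2: By the inverse law of cosines on triangle BMC: cos(∠BMC) = ((9·√3)² + 9² − 9²) / (2·9·√3·9) = 243/280.59 = 0.866, so ∠BMC = 30°.

Therefore, the measure of angle ∠BMC = 30°.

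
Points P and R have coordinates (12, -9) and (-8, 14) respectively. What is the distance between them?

d = sqrt((-8 - 12)^2 + (14 - -9)^2)
d = sqrt(-20^2 + 23^2)
d = sqrt(400 + 529)
d = sqrt(929)

sqrt(929)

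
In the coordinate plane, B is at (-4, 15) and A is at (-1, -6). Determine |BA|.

The horizontal distance is |-1 - -4| = 3 and the vertical distance is |-6 - 15| = 21.
By the Pythagorean theorem, d = sqrt(3^2 + 21^2) = sqrt(450) = 15*sqrt(2).

15*sqrt(2)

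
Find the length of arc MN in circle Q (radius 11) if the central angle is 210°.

Arc length = 2π(11)(7/12) = 77*pi/6

77*pi/6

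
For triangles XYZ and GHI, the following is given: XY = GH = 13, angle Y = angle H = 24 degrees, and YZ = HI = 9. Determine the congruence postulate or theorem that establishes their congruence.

Consider the given information: XY = GH = 13, angle Y = angle H = 24 degrees, and YZ = HI = 9
This is not ASA or HL: ASA requires two angles and the side between them. HL only applies to right triangles with matching hypotenuse and leg.
The correct criterion is SAS. Two pairs of corresponding sides and the included angle are equal (Side-Angle-Side).

SAS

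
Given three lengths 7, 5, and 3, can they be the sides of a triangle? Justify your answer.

Yes.
The triangle inequality requires that the sum of any two sides exceeds the third.
Here 3 + 5 = 8 > 7, so the condition is met.

Yes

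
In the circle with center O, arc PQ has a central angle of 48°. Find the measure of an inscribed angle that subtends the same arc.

By the inscribed angle theorem, the inscribed angle is half the central angle.
Inscribed angle = 48° / 2 = 24°

24°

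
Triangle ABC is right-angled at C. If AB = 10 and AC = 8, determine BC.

Rearranging the Pythagorean theorem to solve for the unknown leg:
leg^2 = hypotenuse^2 - known_leg^2 = 100 - 64 = 36
leg = sqrt(36) = 6.

6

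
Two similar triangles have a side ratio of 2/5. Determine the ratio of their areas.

The ratio of areas of similar triangles equals the square of the side ratio.
Side ratio = 2:5
Area ratio = (2/5)^2 = 4/25 = 4:25

4:25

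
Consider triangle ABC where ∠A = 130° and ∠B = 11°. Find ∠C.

Let angle C = x. Then 130 + 11 + x = 180.
x = 180 - 141 = 39 degrees.

39 degrees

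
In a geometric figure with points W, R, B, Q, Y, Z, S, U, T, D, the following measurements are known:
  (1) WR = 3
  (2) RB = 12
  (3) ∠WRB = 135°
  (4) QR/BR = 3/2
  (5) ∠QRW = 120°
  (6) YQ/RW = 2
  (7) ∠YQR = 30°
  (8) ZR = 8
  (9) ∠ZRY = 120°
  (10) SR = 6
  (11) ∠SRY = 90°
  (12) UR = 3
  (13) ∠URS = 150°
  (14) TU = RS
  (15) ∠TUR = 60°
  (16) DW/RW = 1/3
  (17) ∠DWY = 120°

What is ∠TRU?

From the given relations: TU = RS = 6.
Step 1: By the law of cosines on triangle RUT: RT² = 3² + 6² − 2·3·6·cos(60°) = 27, so RT = 3·√3.
Step 2: By the inverse law of cosines on triangle TRU: cos(∠TRU) = ((3·√3)² + 3² − 6²) / (2·3·√3·3) = 0/31.18 = 0, so ∠TRU = 90°.

Therefore, the measure of angle ∠TRU = 90°.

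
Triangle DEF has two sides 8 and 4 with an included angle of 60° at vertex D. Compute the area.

When two sides and the included angle are known, the area formula is (1/2)ab sin(C).
The height from one side to the opposite vertex is 4 sin(60°) = 2*sqrt(3).
Area = (1/2) * 8 * 2*sqrt(3) = 8*sqrt(3).

8*sqrt(3)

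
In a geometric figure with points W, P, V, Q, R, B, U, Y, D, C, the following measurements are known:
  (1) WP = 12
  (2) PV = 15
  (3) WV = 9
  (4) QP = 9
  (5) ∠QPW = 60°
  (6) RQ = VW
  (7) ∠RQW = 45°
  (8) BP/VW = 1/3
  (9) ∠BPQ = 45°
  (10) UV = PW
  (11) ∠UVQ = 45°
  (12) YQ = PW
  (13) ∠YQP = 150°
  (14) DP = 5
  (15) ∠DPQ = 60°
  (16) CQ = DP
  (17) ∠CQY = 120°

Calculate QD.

Step 1: By the law of cosines on triangle QPD: QD² = 9² + 5² − 2·9·5·cos(60°) = 61, so QD = √61.

Therefore, the length of QD = √61.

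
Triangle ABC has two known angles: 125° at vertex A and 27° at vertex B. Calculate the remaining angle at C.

By the triangle angle sum property, the three interior angles of any triangle add up to 180°.
We know angle A = 125° and angle B = 27°, so their sum is 152°.
Therefore angle C = 180° - 152° = 28°.

28 degrees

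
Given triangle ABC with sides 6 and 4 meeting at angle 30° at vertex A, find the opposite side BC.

By the law of cosines: BC^2 = AB^2 + AC^2 - 2*AB*AC*cos(A)
BC^2 = 6^2 + 4^2 - 2*6*4*cos(30°)
BC^2 = 36 + 16 - 48*(sqrt(3)/2)
BC^2 = 52 - 24*sqrt(3)
BC = 2*sqrt(13 - 6*sqrt(3))

2*sqrt(13 - 6*sqrt(3))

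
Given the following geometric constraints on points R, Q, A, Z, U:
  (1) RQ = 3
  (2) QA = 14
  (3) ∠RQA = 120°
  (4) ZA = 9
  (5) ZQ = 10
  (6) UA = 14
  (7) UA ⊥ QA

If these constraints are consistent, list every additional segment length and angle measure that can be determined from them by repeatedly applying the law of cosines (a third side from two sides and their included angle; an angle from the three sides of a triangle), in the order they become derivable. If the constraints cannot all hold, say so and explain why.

The constraints are consistent. Derivable facts, in order:
After 1 step:
- QU = 14·√2
- RA ≈ 15.72
- ∠AQZ = 39.84°
- ∠AZQ = 94.78°
- ∠QAZ = 45.38°
After 2 steps:
- ∠AQU = 45°
- ∠ARQ = 50.48°
- ∠AUQ = 45°
- ∠QAR = 9.52°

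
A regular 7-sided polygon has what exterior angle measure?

Each exterior angle of a regular n-gon is 360 / n.
For n = 7: 360 / 7 = 360/7 degrees.

360/7 degrees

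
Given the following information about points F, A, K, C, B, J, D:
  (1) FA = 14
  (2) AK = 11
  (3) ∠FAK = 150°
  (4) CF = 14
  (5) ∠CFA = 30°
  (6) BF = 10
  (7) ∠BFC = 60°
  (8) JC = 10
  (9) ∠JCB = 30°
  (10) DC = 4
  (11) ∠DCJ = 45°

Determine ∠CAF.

Step 1: By the law of cosines on triangle AFC: AC² = 14² + 14² − 2·14·14·cos(30°) = 52.52, so AC ≈ 7.25.
Step 2: By the inverse law of cosines on triangle CAF: cos(∠CAF) = (7.25² + 14² − 14²) / (2·7.25·14) = 52.52/202.91 = 0.2588, so ∠CAF = 75°.

Therefore, the measure of angle ∠CAF = 75°.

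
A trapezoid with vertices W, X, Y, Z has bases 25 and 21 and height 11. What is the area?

A trapezoid's area equals the midsegment times the height.
The midsegment is (25 + 21) / 2 = 23.
Area = 23 * 11 = 253.

253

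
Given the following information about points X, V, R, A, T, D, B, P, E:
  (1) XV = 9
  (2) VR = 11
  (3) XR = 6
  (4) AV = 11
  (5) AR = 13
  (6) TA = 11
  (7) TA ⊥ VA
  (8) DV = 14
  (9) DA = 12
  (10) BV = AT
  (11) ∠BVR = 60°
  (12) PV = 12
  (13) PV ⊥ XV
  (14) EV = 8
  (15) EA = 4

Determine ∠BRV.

From the given relations: BV = AT = 11.
Step 1: By the law of cosines on triangle RVB: RB² = 11² + 11² − 2·11·11·cos(60°) = 121, so RB = 11.
Step 2: By the inverse law of cosines on triangle BRV: cos(∠BRV) = (11² + 11² − 11²) / (2·11·11) = 121/242 = 0.5, so ∠BRV = 60°.

Therefore, the measure of angle ∠BRV = 60°.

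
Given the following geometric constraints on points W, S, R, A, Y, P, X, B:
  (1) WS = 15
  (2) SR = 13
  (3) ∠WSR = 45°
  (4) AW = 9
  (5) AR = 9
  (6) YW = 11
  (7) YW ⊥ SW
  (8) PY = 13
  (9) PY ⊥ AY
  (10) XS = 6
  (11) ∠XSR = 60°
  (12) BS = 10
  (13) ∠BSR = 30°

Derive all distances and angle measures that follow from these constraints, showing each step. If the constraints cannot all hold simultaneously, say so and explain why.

The constraints are consistent.

Step 1: From WS = 15, SR = 13, and ∠WSR = 45°, by the law of cosines:
  WR² = WS² + SR² - 2·WS·SR·cos(45°) = 225 + 169 - 275.8 = 118.2
  WR ≈ 10.87

Step 2: From SW = 15, WY = 11, and ∠SWY = 90°, by the law of cosines:
  SY² = SW² + WY² - 2·SW·WY·cos(90°) = 225 + 121 - 0 = 346
  SY ≈ 18.6

Step 3: From RS = 13, SX = 6, and ∠RSX = 60°, by the law of cosines:
  RX² = RS² + SX² - 2·RS·SX·cos(60°) = 169 + 36 - 78 = 127
  RX = √127

Step 4: From RS = 13, SB = 10, and ∠RSB = 30°, by the law of cosines:
  RB² = RS² + SB² - 2·RS·SB·cos(30°) = 169 + 100 - 225.2 = 43.83
  RB ≈ 6.62

Step 5: From WA = 9, WR = 10.87, AR = 9, by the inverse law of cosines:
  cos(∠AWR) = (WA² + WR² - AR²) / (2·WA·WR)
  ∠AWR = 52.84°

Step 6: From WR = 10.87, WS = 15, RS = 13, by the inverse law of cosines:
  cos(∠RWS) = (WR² + WS² - RS²) / (2·WR·WS)
  ∠RWS = 57.72°

Step 7: From SW = 15, SY = 18.6, WY = 11, by the inverse law of cosines:
  cos(∠WSY) = (SW² + SY² - WY²) / (2·SW·SY)
  ∠WSY = 36.25°

Step 8: From RA = 9, RW = 10.87, AW = 9, by the inverse law of cosines:
  cos(∠ARW) = (RA² + RW² - AW²) / (2·RA·RW)
  ∠ARW = 52.84°

Step 9: From RB = 6.62, RS = 13, BS = 10, by the inverse law of cosines:
  cos(∠BRS) = (RB² + RS² - BS²) / (2·RB·RS)
  ∠BRS = 49.04°

Step 10: From RS = 13, RW = 10.87, SW = 15, by the inverse law of cosines:
  cos(∠SRW) = (RS² + RW² - SW²) / (2·RS·RW)
  ∠SRW = 77.28°

Step 11: From RS = 13, RX = √127, SX = 6, by the inverse law of cosines:
  cos(∠SRX) = (RS² + RX² - SX²) / (2·RS·RX)
  ∠SRX = 27.46°

Step 12: From AR = 9, AW = 9, RW = 10.87, by the inverse law of cosines:
  cos(∠RAW) = (AR² + AW² - RW²) / (2·AR·AW)
  ∠RAW = 74.32°

Step 13: From YS = 18.6, YW = 11, SW = 15, by the inverse law of cosines:
  cos(∠SYW) = (YS² + YW² - SW²) / (2·YS·YW)
  ∠SYW = 53.75°

Step 14: From XR = √127, XS = 6, RS = 13, by the inverse law of cosines:
  cos(∠RXS) = (XR² + XS² - RS²) / (2·XR·XS)
  ∠RXS = 92.54°

Step 15: From BR = 6.62, BS = 10, RS = 13, by the inverse law of cosines:
  cos(∠RBS) = (BR² + BS² - RS²) / (2·BR·BS)
  ∠RBS = 100.96°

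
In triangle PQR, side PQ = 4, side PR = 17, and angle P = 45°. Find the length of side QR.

By the law of cosines: QR^2 = PQ^2 + PR^2 - 2*PQ*PR*cos(P)
QR^2 = 4^2 + 17^2 - 2*4*17*cos(45°)
QR^2 = 16 + 289 - 136*(sqrt(2)/2)
QR^2 = 305 - 68*sqrt(2)
QR = sqrt(305 - 68*sqrt(2))

sqrt(305 - 68*sqrt(2))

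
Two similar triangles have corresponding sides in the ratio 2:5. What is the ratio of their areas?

The ratio of areas of similar triangles equals the square of the side ratio.
Side ratio = 2:5
Area ratio = (2/5)^2 = 4/25 = 4:25

4:25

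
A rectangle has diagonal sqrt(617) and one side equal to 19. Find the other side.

The diagonal of a rectangle forms a right triangle with the two sides.
Rearranging the Pythagorean theorem: missing side = sqrt(d^2 - known^2).
= sqrt(617 - 361) = sqrt(256) = 16.

16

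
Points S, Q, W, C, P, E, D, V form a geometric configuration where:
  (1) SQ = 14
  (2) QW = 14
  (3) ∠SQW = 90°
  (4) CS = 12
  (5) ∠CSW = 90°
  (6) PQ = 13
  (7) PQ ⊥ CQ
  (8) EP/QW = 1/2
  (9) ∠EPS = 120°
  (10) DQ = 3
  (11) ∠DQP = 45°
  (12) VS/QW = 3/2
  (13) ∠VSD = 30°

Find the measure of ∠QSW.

Step 1: By the law of cosines on triangle SQW: SW² = 14² + 14² − 2·14·14·cos(90°) = 392, so SW = 14·√2.
Step 2: By the inverse law of cosines on triangle QSW: cos(∠QSW) = (14² + (14·√2)² − 14²) / (2·14·14·√2) = 392/554.37 = 0.7071, so ∠QSW = 45°.

Therefore, the measure of angle ∠QSW = 45°.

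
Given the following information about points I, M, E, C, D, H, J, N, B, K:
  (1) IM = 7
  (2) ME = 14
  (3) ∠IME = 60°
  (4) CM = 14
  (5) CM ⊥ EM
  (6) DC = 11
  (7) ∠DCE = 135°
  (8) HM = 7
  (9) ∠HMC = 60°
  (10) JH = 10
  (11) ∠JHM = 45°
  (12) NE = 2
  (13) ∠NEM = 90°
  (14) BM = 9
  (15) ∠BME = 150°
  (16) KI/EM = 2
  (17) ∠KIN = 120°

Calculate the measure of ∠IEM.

Step 1: By the law of cosines on triangle EMI: EI² = 14² + 7² − 2·14·7·cos(60°) = 147, so EI = 7·√3.
Step 2: By the inverse law of cosines on triangle IEM: cos(∠IEM) = ((7·√3)² + 14² − 7²) / (2·7·√3·14) = 294/339.48 = 0.866, so ∠IEM = 30°.

Therefore, the measure of angle ∠IEM = 30°.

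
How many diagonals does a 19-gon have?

Total line segments between 19 vertices = C(19,2) = 171.
Subtract the 19 sides: 171 - 19 = 152 diagonals.

152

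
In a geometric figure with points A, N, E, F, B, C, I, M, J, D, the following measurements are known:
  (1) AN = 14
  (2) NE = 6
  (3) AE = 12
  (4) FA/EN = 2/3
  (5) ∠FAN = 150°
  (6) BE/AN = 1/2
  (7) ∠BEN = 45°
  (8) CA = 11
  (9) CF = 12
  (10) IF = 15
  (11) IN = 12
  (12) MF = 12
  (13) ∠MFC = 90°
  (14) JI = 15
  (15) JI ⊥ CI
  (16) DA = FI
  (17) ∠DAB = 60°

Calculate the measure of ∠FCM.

Step 1: By the law of cosines on triangle CFM: CM² = 12² + 12² − 2·12·12·cos(90°) = 288, so CM = 12·√2.
Step 2: By the inverse law of cosines on triangle FCM: cos(∠FCM) = (12² + (12·√2)² − 12²) / (2·12·12·√2) = 288/407.29 = 0.7071, so ∠FCM = 45°.

Therefore, the measure of angle ∠FCM = 45°.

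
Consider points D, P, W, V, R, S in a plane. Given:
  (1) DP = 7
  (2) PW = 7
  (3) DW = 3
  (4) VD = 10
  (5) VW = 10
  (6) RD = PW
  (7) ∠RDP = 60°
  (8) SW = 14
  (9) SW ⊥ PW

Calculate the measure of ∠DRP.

From the given relations: RD = PW = 7.
Step 1: By the law of cosines on triangle RDP: RP² = 7² + 7² − 2·7·7·cos(60°) = 49, so RP = 7.
Step 2: By the inverse law of cosines on triangle DRP: cos(∠DRP) = (7² + 7² − 7²) / (2·7·7) = 49/98 = 0.5, so ∠DRP = 60°.

Therefore, the measure of angle ∠DRP = 60°.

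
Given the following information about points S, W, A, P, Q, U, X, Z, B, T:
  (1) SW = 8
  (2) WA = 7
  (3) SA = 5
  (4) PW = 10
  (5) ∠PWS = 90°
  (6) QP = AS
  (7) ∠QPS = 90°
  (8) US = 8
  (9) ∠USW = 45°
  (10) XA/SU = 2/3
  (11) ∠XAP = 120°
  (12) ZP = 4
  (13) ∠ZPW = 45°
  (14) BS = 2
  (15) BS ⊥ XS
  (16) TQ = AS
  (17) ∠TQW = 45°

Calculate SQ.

From the given relations: QP = AS = 5.
Step 1: By the law of cosines on triangle SWP: SP² = 8² + 10² − 2·8·10·cos(90°) = 164, so SP = 2·√41.
Step 2: By the law of cosines on triangle SPQ: SQ² = (2·√41)² + 5² − 2·2·√41·5·cos(90°) = 189, so SQ = 3·√21.

Therefore, the length of SQ = 3·√21.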